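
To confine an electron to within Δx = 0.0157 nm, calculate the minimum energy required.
38.642 eV

Localizing a particle requires giving it sufficient momentum uncertainty:

1. From uncertainty principle: Δp ≥ ℏ/(2Δx)
   Δp_min = (1.055e-34 J·s) / (2 × 1.570e-11 m)
   Δp_min = 3.359e-24 kg·m/s

2. This momentum uncertainty corresponds to kinetic energy:
   KE ≈ (Δp)²/(2m) = (3.359e-24)²/(2 × 9.109e-31 kg)
   KE = 6.191e-18 J = 38.642 eV

Tighter localization requires more energy.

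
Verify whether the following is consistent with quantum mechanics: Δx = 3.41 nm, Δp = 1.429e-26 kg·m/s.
No, it violates the uncertainty principle (impossible measurement).

Calculate the product ΔxΔp:
ΔxΔp = (3.410e-09 m) × (1.429e-26 kg·m/s)
ΔxΔp = 4.873e-35 J·s

Compare to the minimum allowed value ℏ/2:
ℏ/2 = 5.273e-35 J·s

Since ΔxΔp = 4.873e-35 J·s < 5.273e-35 J·s = ℏ/2,
the measurement violates the uncertainty principle.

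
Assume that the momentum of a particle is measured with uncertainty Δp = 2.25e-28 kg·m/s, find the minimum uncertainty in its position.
234.349 nm

Using the Heisenberg uncertainty principle:
ΔxΔp ≥ ℏ/2

The minimum uncertainty in position is:
Δx_min = ℏ/(2Δp)
Δx_min = (1.055e-34 J·s) / (2 × 2.250e-28 kg·m/s)
Δx_min = 2.343e-07 m = 234.349 nm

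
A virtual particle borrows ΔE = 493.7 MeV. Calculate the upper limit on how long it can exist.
6.666 × 10^-25 s

Using the energy-time uncertainty principle:
ΔEΔt ≥ ℏ/2

For a virtual particle borrowing energy ΔE, the maximum lifetime is:
Δt_max = ℏ/(2ΔE)

Converting energy:
ΔE = 493.7 MeV = 7.910e-11 J

Δt_max = (1.055e-34 J·s) / (2 × 7.910e-11 J)
Δt_max = 6.666e-25 s = 6.666 × 10^-25 s

Virtual particles with higher borrowed energy exist for shorter times.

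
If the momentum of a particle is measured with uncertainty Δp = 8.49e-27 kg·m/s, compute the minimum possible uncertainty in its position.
6.211 nm

Using the Heisenberg uncertainty principle:
ΔxΔp ≥ ℏ/2

The minimum uncertainty in position is:
Δx_min = ℏ/(2Δp)
Δx_min = (1.055e-34 J·s) / (2 × 8.490e-27 kg·m/s)
Δx_min = 6.211e-09 m = 6.211 nm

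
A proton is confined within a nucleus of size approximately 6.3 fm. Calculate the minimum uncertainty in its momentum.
8.370 × 10^-21 kg·m/s

Using the Heisenberg uncertainty principle:
ΔxΔp ≥ ℏ/2

With Δx ≈ L = 6.300e-15 m (the confinement size):
Δp_min = ℏ/(2Δx)
Δp_min = (1.055e-34 J·s) / (2 × 6.300e-15 m)
Δp_min = 8.370e-21 kg·m/s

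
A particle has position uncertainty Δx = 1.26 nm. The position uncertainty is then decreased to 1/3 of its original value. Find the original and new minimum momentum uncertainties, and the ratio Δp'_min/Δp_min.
Original Δp_min = 4.185 × 10^-26 kg·m/s; new Δp'_min = 1.255 × 10^-25 kg·m/s; ratio Δp'_min/Δp_min = 3.

From the uncertainty principle ΔxΔp ≥ ℏ/2, the minimum momentum uncertainty is Δp_min = ℏ/(2Δx).

Original (Δx = 1.26 nm = 1.260e-09 m):
Δp_min = (1.055e-34 J·s)/(2 × 1.260e-09 m) = 4.185e-26 kg·m/s

When Δx → (1/3)Δx:
Δp'_min = ℏ/(2 × (1/3)Δx) = 3 × ℏ/(2Δx) = 3 × Δp_min
Δp'_min = 3 × 4.185e-26 kg·m/s = 1.255e-25 kg·m/s

Since Δp_min ∝ 1/Δx, when Δx is decreased to 1/3 of its original value, Δp_min increases to 3 times its original value.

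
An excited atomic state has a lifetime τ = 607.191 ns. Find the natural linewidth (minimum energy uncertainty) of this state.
542.014 peV

Using the energy-time uncertainty principle:
ΔEΔt ≥ ℏ/2

The lifetime τ represents the time uncertainty Δt.
The natural linewidth (minimum energy uncertainty) is:

ΔE = ℏ/(2τ)
ΔE = (1.055e-34 J·s) / (2 × 6.072e-07 s)
ΔE = 8.684e-29 J = 542.014 peV

This natural linewidth limits the precision of spectroscopic measurements.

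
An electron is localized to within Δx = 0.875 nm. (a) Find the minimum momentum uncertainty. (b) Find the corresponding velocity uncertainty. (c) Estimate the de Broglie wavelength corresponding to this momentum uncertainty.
(a) Δp_min = 6.026 × 10^-26 kg·m/s
(b) Δv_min = 66.153 km/s
(c) λ_dB = 10.996 nm

Step-by-step:

(a) From the uncertainty principle:
Δp_min = ℏ/(2Δx) = (1.055e-34 J·s)/(2 × 8.750e-10 m) = 6.026e-26 kg·m/s

(b) The velocity uncertainty:
Δv = Δp/m = (6.026e-26 kg·m/s)/(9.109e-31 kg) = 6.615e+04 m/s = 66.153 km/s

(c) The de Broglie wavelength for this momentum:
λ = h/p = (6.626e-34 J·s)/(6.026e-26 kg·m/s) = 1.100e-08 m = 10.996 nm

Note: The de Broglie wavelength is comparable to the localization size, as expected from wave-particle duality.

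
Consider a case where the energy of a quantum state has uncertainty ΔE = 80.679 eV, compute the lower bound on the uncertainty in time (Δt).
4.079 as

Using the energy-time uncertainty principle:
ΔEΔt ≥ ℏ/2

The minimum uncertainty in time is:
Δt_min = ℏ/(2ΔE)
Δt_min = (1.055e-34 J·s) / (2 × 1.293e-17 J)
Δt_min = 4.079e-18 s = 4.079 as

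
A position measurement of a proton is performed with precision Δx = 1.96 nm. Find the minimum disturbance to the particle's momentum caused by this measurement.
2.690 × 10^-26 kg·m/s

The uncertainty principle implies that measuring position disturbs momentum:
ΔxΔp ≥ ℏ/2

When we measure position with precision Δx, we necessarily introduce a momentum uncertainty:
Δp ≥ ℏ/(2Δx)
Δp_min = (1.055e-34 J·s) / (2 × 1.960e-09 m)
Δp_min = 2.690e-26 kg·m/s

The more precisely we measure position, the greater the momentum disturbance.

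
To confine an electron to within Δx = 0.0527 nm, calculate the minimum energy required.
3.430 eV

Localizing a particle requires giving it sufficient momentum uncertainty:

1. From uncertainty principle: Δp ≥ ℏ/(2Δx)
   Δp_min = (1.055e-34 J·s) / (2 × 5.270e-11 m)
   Δp_min = 1.001e-24 kg·m/s

2. This momentum uncertainty corresponds to kinetic energy:
   KE ≈ (Δp)²/(2m) = (1.001e-24)²/(2 × 9.109e-31 kg)
   KE = 5.495e-19 J = 3.430 eV

Tighter localization requires more energy.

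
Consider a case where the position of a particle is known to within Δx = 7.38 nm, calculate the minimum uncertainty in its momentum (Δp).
7.145 × 10^-27 kg·m/s

Using the Heisenberg uncertainty principle:
ΔxΔp ≥ ℏ/2

The minimum uncertainty in momentum is:
Δp_min = ℏ/(2Δx)
Δp_min = (1.055e-34 J·s) / (2 × 7.380e-09 m)
Δp_min = 7.145e-27 kg·m/s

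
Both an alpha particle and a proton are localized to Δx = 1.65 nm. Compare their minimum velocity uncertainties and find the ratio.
The proton has the larger minimum velocity uncertainty, by a ratio of 4.0.

For both particles, Δp_min = ℏ/(2Δx) = 3.196e-26 kg·m/s (same for both).

The velocity uncertainty is Δv = Δp/m:
- alpha particle: Δv = 3.196e-26 / 6.645e-27 = 4.809e+00 m/s = 4.809 m/s
- proton: Δv = 3.196e-26 / 1.673e-27 = 1.911e+01 m/s = 19.106 m/s

Ratio: 1.911e+01 / 4.809e+00 = 4.0

The lighter particle has larger velocity uncertainty because Δv ∝ 1/m.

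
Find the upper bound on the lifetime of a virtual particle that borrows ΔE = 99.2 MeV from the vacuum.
3.318 ys

Using the energy-time uncertainty principle:
ΔEΔt ≥ ℏ/2

For a virtual particle borrowing energy ΔE, the maximum lifetime is:
Δt_max = ℏ/(2ΔE)

Converting energy:
ΔE = 99.2 MeV = 1.589e-11 J

Δt_max = (1.055e-34 J·s) / (2 × 1.589e-11 J)
Δt_max = 3.318e-24 s = 3.318 ys

Virtual particles with higher borrowed energy exist for shorter times.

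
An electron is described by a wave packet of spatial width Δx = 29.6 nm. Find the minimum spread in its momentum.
1.781 × 10^-27 kg·m/s

For a wave packet, the spatial width Δx and momentum spread Δp are related by the uncertainty principle:
ΔxΔp ≥ ℏ/2

The minimum momentum spread is:
Δp_min = ℏ/(2Δx)
Δp_min = (1.055e-34 J·s) / (2 × 2.960e-08 m)
Δp_min = 1.781e-27 kg·m/s

A wave packet cannot have both a well-defined position and well-defined momentum.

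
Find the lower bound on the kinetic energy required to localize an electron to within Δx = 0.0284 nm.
11.809 eV

Localizing a particle requires giving it sufficient momentum uncertainty:

1. From uncertainty principle: Δp ≥ ℏ/(2Δx)
   Δp_min = (1.055e-34 J·s) / (2 × 2.840e-11 m)
   Δp_min = 1.857e-24 kg·m/s

2. This momentum uncertainty corresponds to kinetic energy:
   KE ≈ (Δp)²/(2m) = (1.857e-24)²/(2 × 9.109e-31 kg)
   KE = 1.892e-18 J = 11.809 eV

Tighter localization requires more energy.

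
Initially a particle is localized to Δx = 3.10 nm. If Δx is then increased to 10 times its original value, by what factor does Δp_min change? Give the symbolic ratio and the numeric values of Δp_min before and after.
Original Δp_min = 1.701 × 10^-26 kg·m/s; new Δp'_min = 1.701 × 10^-27 kg·m/s; ratio Δp'_min/Δp_min = 1/10.

From the uncertainty principle ΔxΔp ≥ ℏ/2, the minimum momentum uncertainty is Δp_min = ℏ/(2Δx).

Original (Δx = 3.10 nm = 3.100e-09 m):
Δp_min = (1.055e-34 J·s)/(2 × 3.100e-09 m) = 1.701e-26 kg·m/s

When Δx → 10Δx:
Δp'_min = ℏ/(2 × 10Δx) = (1/10) × ℏ/(2Δx) = (1/10) × Δp_min
Δp'_min = 1/10 × 1.701e-26 kg·m/s = 1.701e-27 kg·m/s

Since Δp_min ∝ 1/Δx, when Δx is increased to 10 times its original value, Δp_min decreases to 1/10 of its original value.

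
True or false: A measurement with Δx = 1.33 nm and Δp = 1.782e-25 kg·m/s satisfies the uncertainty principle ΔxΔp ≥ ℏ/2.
Yes, it satisfies the uncertainty principle.

Calculate the product ΔxΔp:
ΔxΔp = (1.330e-09 m) × (1.782e-25 kg·m/s)
ΔxΔp = 2.370e-34 J·s

Compare to the minimum allowed value ℏ/2:
ℏ/2 = 5.273e-35 J·s

Since ΔxΔp = 2.370e-34 J·s ≥ 5.273e-35 J·s = ℏ/2,
the measurement satisfies the uncertainty principle.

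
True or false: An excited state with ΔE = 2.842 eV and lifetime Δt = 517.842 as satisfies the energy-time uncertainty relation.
Yes, it satisfies the uncertainty relation.

Calculate the product ΔEΔt:
ΔE = 2.842 eV = 4.553e-19 J
ΔEΔt = (4.553e-19 J) × (5.178e-16 s)
ΔEΔt = 2.358e-34 J·s

Compare to the minimum allowed value ℏ/2:
ℏ/2 = 5.273e-35 J·s

Since ΔEΔt = 2.358e-34 J·s ≥ 5.273e-35 J·s = ℏ/2,
this satisfies the uncertainty relation.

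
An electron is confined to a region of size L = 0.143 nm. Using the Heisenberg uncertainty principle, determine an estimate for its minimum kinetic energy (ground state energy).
465.791 meV

Using the uncertainty principle to estimate ground state energy:

1. The position uncertainty is approximately the confinement size:
   Δx ≈ L = 1.430e-10 m

2. From ΔxΔp ≥ ℏ/2, the minimum momentum uncertainty is:
   Δp ≈ ℏ/(2L) = 3.687e-25 kg·m/s

3. The kinetic energy is approximately:
   KE ≈ (Δp)²/(2m) = (3.687e-25)²/(2 × 9.109e-31 kg)
   KE ≈ 7.463e-20 J = 465.791 meV

This is an order-of-magnitude estimate of the ground state energy.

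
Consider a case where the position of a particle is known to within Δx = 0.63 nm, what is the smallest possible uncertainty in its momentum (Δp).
8.370 × 10^-26 kg·m/s

Using the Heisenberg uncertainty principle:
ΔxΔp ≥ ℏ/2

The minimum uncertainty in momentum is:
Δp_min = ℏ/(2Δx)
Δp_min = (1.055e-34 J·s) / (2 × 6.300e-10 m)
Δp_min = 8.370e-26 kg·m/s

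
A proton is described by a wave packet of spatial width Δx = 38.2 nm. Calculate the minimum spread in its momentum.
1.380 × 10^-27 kg·m/s

For a wave packet, the spatial width Δx and momentum spread Δp are related by the uncertainty principle:
ΔxΔp ≥ ℏ/2

The minimum momentum spread is:
Δp_min = ℏ/(2Δx)
Δp_min = (1.055e-34 J·s) / (2 × 3.820e-08 m)
Δp_min = 1.380e-27 kg·m/s

A wave packet cannot have both a well-defined position and well-defined momentum.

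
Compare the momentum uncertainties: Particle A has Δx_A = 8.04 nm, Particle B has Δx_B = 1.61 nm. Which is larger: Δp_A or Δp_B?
Particle B has the larger minimum momentum uncertainty, by a factor of 4.99.

For each particle, the minimum momentum uncertainty is Δp_min = ℏ/(2Δx):

Particle A: Δp_A = ℏ/(2×8.040e-09 m) = 6.558e-27 kg·m/s
Particle B: Δp_B = ℏ/(2×1.610e-09 m) = 3.275e-26 kg·m/s

Ratio: Δp_B/Δp_A = 4.99

Since Δp_min ∝ 1/Δx, the particle with smaller position uncertainty (B) has larger momentum uncertainty.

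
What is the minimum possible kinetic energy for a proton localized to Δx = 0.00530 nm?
184.673 meV

Localizing a particle requires giving it sufficient momentum uncertainty:

1. From uncertainty principle: Δp ≥ ℏ/(2Δx)
   Δp_min = (1.055e-34 J·s) / (2 × 5.300e-12 m)
   Δp_min = 9.949e-24 kg·m/s

2. This momentum uncertainty corresponds to kinetic energy:
   KE ≈ (Δp)²/(2m) = (9.949e-24)²/(2 × 1.673e-27 kg)
   KE = 2.959e-20 J = 184.673 meV

Tighter localization requires more energy.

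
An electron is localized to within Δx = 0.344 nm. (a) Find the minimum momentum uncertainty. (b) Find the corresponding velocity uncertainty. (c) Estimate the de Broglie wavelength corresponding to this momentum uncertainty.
(a) Δp_min = 1.533 × 10^-25 kg·m/s
(b) Δv_min = 168.267 km/s
(c) λ_dB = 4.323 nm

Step-by-step:

(a) From the uncertainty principle:
Δp_min = ℏ/(2Δx) = (1.055e-34 J·s)/(2 × 3.440e-10 m) = 1.533e-25 kg·m/s

(b) The velocity uncertainty:
Δv = Δp/m = (1.533e-25 kg·m/s)/(9.109e-31 kg) = 1.683e+05 m/s = 168.267 km/s

(c) The de Broglie wavelength for this momentum:
λ = h/p = (6.626e-34 J·s)/(1.533e-25 kg·m/s) = 4.323e-09 m = 4.323 nm

Note: The de Broglie wavelength is comparable to the localization size, as expected from wave-particle duality.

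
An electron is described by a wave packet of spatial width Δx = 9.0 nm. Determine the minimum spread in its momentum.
5.859 × 10^-27 kg·m/s

For a wave packet, the spatial width Δx and momentum spread Δp are related by the uncertainty principle:
ΔxΔp ≥ ℏ/2

The minimum momentum spread is:
Δp_min = ℏ/(2Δx)
Δp_min = (1.055e-34 J·s) / (2 × 9.000e-09 m)
Δp_min = 5.859e-27 kg·m/s

A wave packet cannot have both a well-defined position and well-defined momentum.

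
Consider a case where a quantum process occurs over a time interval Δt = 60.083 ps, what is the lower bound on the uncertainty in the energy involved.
5.478 μeV

Using the energy-time uncertainty principle:
ΔEΔt ≥ ℏ/2

The minimum uncertainty in energy is:
ΔE_min = ℏ/(2Δt)
ΔE_min = (1.055e-34 J·s) / (2 × 6.008e-11 s)
ΔE_min = 8.776e-25 J = 5.478 μeV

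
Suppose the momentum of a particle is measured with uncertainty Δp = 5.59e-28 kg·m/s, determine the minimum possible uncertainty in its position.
94.327 nm

Using the Heisenberg uncertainty principle:
ΔxΔp ≥ ℏ/2

The minimum uncertainty in position is:
Δx_min = ℏ/(2Δp)
Δx_min = (1.055e-34 J·s) / (2 × 5.590e-28 kg·m/s)
Δx_min = 9.433e-08 m = 94.327 nm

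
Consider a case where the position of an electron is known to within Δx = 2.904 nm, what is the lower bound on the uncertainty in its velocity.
19.932 km/s

Using the Heisenberg uncertainty principle and Δp = mΔv:
ΔxΔp ≥ ℏ/2
Δx(mΔv) ≥ ℏ/2

The minimum uncertainty in velocity is:
Δv_min = ℏ/(2mΔx)
Δv_min = (1.055e-34 J·s) / (2 × 9.109e-31 kg × 2.904e-09 m)
Δv_min = 1.993e+04 m/s = 19.932 km/s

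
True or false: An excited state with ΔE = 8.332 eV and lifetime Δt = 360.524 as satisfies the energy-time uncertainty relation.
Yes, it satisfies the uncertainty relation.

Calculate the product ΔEΔt:
ΔE = 8.332 eV = 1.335e-18 J
ΔEΔt = (1.335e-18 J) × (3.605e-16 s)
ΔEΔt = 4.813e-34 J·s

Compare to the minimum allowed value ℏ/2:
ℏ/2 = 5.273e-35 J·s

Since ΔEΔt = 4.813e-34 J·s ≥ 5.273e-35 J·s = ℏ/2,
this satisfies the uncertainty relation.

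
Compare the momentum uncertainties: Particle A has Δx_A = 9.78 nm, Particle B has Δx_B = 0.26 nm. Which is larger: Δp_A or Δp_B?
Particle B has the larger minimum momentum uncertainty, by a factor of 37.62.

For each particle, the minimum momentum uncertainty is Δp_min = ℏ/(2Δx):

Particle A: Δp_A = ℏ/(2×9.780e-09 m) = 5.391e-27 kg·m/s
Particle B: Δp_B = ℏ/(2×2.600e-10 m) = 2.028e-25 kg·m/s

Ratio: Δp_B/Δp_A = 37.62

Since Δp_min ∝ 1/Δx, the particle with smaller position uncertainty (B) has larger momentum uncertainty.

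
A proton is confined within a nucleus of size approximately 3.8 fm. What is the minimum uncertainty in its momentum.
1.388 × 10^-20 kg·m/s

Using the Heisenberg uncertainty principle:
ΔxΔp ≥ ℏ/2

With Δx ≈ L = 3.800e-15 m (the confinement size):
Δp_min = ℏ/(2Δx)
Δp_min = (1.055e-34 J·s) / (2 × 3.800e-15 m)
Δp_min = 1.388e-20 kg·m/s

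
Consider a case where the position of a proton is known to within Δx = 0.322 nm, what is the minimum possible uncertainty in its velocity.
97.902 m/s

Using the Heisenberg uncertainty principle and Δp = mΔv:
ΔxΔp ≥ ℏ/2
Δx(mΔv) ≥ ℏ/2

The minimum uncertainty in velocity is:
Δv_min = ℏ/(2mΔx)
Δv_min = (1.055e-34 J·s) / (2 × 1.673e-27 kg × 3.220e-10 m)
Δv_min = 9.790e+01 m/s = 97.902 m/s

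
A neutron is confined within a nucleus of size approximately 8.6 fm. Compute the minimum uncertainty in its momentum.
6.131 × 10^-21 kg·m/s

Using the Heisenberg uncertainty principle:
ΔxΔp ≥ ℏ/2

With Δx ≈ L = 8.600e-15 m (the confinement size):
Δp_min = ℏ/(2Δx)
Δp_min = (1.055e-34 J·s) / (2 × 8.600e-15 m)
Δp_min = 6.131e-21 kg·m/s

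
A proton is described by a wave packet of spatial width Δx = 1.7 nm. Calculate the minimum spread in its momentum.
3.102 × 10^-26 kg·m/s

For a wave packet, the spatial width Δx and momentum spread Δp are related by the uncertainty principle:
ΔxΔp ≥ ℏ/2

The minimum momentum spread is:
Δp_min = ℏ/(2Δx)
Δp_min = (1.055e-34 J·s) / (2 × 1.700e-09 m)
Δp_min = 3.102e-26 kg·m/s

A wave packet cannot have both a well-defined position and well-defined momentum.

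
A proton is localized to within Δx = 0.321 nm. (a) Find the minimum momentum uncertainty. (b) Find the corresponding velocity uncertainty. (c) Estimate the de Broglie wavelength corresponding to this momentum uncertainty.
(a) Δp_min = 1.643 × 10^-25 kg·m/s
(b) Δv_min = 98.207 m/s
(c) λ_dB = 4.034 nm

Step-by-step:

(a) From the uncertainty principle:
Δp_min = ℏ/(2Δx) = (1.055e-34 J·s)/(2 × 3.210e-10 m) = 1.643e-25 kg·m/s

(b) The velocity uncertainty:
Δv = Δp/m = (1.643e-25 kg·m/s)/(1.673e-27 kg) = 9.821e+01 m/s = 98.207 m/s

(c) The de Broglie wavelength for this momentum:
λ = h/p = (6.626e-34 J·s)/(1.643e-25 kg·m/s) = 4.034e-09 m = 4.034 nm

Note: The de Broglie wavelength is comparable to the localization size, as expected from wave-particle duality.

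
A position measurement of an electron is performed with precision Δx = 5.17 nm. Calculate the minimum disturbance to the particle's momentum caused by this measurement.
1.020 × 10^-26 kg·m/s

The uncertainty principle implies that measuring position disturbs momentum:
ΔxΔp ≥ ℏ/2

When we measure position with precision Δx, we necessarily introduce a momentum uncertainty:
Δp ≥ ℏ/(2Δx)
Δp_min = (1.055e-34 J·s) / (2 × 5.170e-09 m)
Δp_min = 1.020e-26 kg·m/s

The more precisely we measure position, the greater the momentum disturbance.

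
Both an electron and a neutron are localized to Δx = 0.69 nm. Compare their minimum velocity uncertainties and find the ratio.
The electron has the larger minimum velocity uncertainty, by a ratio of 1838.7.

For both particles, Δp_min = ℏ/(2Δx) = 7.642e-26 kg·m/s (same for both).

The velocity uncertainty is Δv = Δp/m:
- electron: Δv = 7.642e-26 / 9.109e-31 = 8.389e+04 m/s = 83.890 km/s
- neutron: Δv = 7.642e-26 / 1.675e-27 = 4.562e+01 m/s = 45.625 m/s

Ratio: 8.389e+04 / 4.562e+01 = 1838.7

The lighter particle has larger velocity uncertainty because Δv ∝ 1/m.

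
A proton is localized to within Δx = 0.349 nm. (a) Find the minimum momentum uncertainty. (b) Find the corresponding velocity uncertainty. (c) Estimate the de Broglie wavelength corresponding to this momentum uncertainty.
(a) Δp_min = 1.511 × 10^-25 kg·m/s
(b) Δv_min = 90.328 m/s
(c) λ_dB = 4.386 nm

Step-by-step:

(a) From the uncertainty principle:
Δp_min = ℏ/(2Δx) = (1.055e-34 J·s)/(2 × 3.490e-10 m) = 1.511e-25 kg·m/s

(b) The velocity uncertainty:
Δv = Δp/m = (1.511e-25 kg·m/s)/(1.673e-27 kg) = 9.033e+01 m/s = 90.328 m/s

(c) The de Broglie wavelength for this momentum:
λ = h/p = (6.626e-34 J·s)/(1.511e-25 kg·m/s) = 4.386e-09 m = 4.386 nm

Note: The de Broglie wavelength is comparable to the localization size, as expected from wave-particle duality.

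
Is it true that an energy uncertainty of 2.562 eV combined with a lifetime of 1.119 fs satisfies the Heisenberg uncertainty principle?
Yes, it satisfies the uncertainty relation.

Calculate the product ΔEΔt:
ΔE = 2.562 eV = 4.105e-19 J
ΔEΔt = (4.105e-19 J) × (1.119e-15 s)
ΔEΔt = 4.593e-34 J·s

Compare to the minimum allowed value ℏ/2:
ℏ/2 = 5.273e-35 J·s

Since ΔEΔt = 4.593e-34 J·s ≥ 5.273e-35 J·s = ℏ/2,
this satisfies the uncertainty relation.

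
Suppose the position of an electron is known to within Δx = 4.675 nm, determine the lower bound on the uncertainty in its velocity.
12.382 km/s

Using the Heisenberg uncertainty principle and Δp = mΔv:
ΔxΔp ≥ ℏ/2
Δx(mΔv) ≥ ℏ/2

The minimum uncertainty in velocity is:
Δv_min = ℏ/(2mΔx)
Δv_min = (1.055e-34 J·s) / (2 × 9.109e-31 kg × 4.675e-09 m)
Δv_min = 1.238e+04 m/s = 12.382 km/s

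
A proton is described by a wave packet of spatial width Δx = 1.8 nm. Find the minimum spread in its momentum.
2.929 × 10^-26 kg·m/s

For a wave packet, the spatial width Δx and momentum spread Δp are related by the uncertainty principle:
ΔxΔp ≥ ℏ/2

The minimum momentum spread is:
Δp_min = ℏ/(2Δx)
Δp_min = (1.055e-34 J·s) / (2 × 1.800e-09 m)
Δp_min = 2.929e-26 kg·m/s

A wave packet cannot have both a well-defined position and well-defined momentum.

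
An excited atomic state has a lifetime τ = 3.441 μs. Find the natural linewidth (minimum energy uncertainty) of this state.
95.643 peV

Using the energy-time uncertainty principle:
ΔEΔt ≥ ℏ/2

The lifetime τ represents the time uncertainty Δt.
The natural linewidth (minimum energy uncertainty) is:

ΔE = ℏ/(2τ)
ΔE = (1.055e-34 J·s) / (2 × 3.441e-06 s)
ΔE = 1.532e-29 J = 95.643 peV

This natural linewidth limits the precision of spectroscopic measurements.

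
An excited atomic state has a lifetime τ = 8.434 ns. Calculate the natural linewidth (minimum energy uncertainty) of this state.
39.021 neV

Using the energy-time uncertainty principle:
ΔEΔt ≥ ℏ/2

The lifetime τ represents the time uncertainty Δt.
The natural linewidth (minimum energy uncertainty) is:

ΔE = ℏ/(2τ)
ΔE = (1.055e-34 J·s) / (2 × 8.434e-09 s)
ΔE = 6.252e-27 J = 39.021 neV

This natural linewidth limits the precision of spectroscopic measurements.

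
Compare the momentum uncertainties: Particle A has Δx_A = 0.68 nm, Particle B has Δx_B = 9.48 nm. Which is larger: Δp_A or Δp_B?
Particle A has the larger minimum momentum uncertainty, by a factor of 13.94.

For each particle, the minimum momentum uncertainty is Δp_min = ℏ/(2Δx):

Particle A: Δp_A = ℏ/(2×6.800e-10 m) = 7.754e-26 kg·m/s
Particle B: Δp_B = ℏ/(2×9.480e-09 m) = 5.562e-27 kg·m/s

Ratio: Δp_A/Δp_B = 13.94

Since Δp_min ∝ 1/Δx, the particle with smaller position uncertainty (A) has larger momentum uncertainty.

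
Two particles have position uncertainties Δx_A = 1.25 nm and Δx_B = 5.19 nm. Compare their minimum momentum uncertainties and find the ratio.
Particle A has the larger minimum momentum uncertainty, by a factor of 4.15.

For each particle, the minimum momentum uncertainty is Δp_min = ℏ/(2Δx):

Particle A: Δp_A = ℏ/(2×1.250e-09 m) = 4.218e-26 kg·m/s
Particle B: Δp_B = ℏ/(2×5.190e-09 m) = 1.016e-26 kg·m/s

Ratio: Δp_A/Δp_B = 4.15

Since Δp_min ∝ 1/Δx, the particle with smaller position uncertainty (A) has larger momentum uncertainty.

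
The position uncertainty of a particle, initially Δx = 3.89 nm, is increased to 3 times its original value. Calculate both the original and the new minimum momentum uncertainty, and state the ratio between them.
Original Δp_min = 1.355 × 10^-26 kg·m/s; new Δp'_min = 4.518 × 10^-27 kg·m/s; ratio Δp'_min/Δp_min = 1/3.

From the uncertainty principle ΔxΔp ≥ ℏ/2, the minimum momentum uncertainty is Δp_min = ℏ/(2Δx).

Original (Δx = 3.89 nm = 3.890e-09 m):
Δp_min = (1.055e-34 J·s)/(2 × 3.890e-09 m) = 1.355e-26 kg·m/s

When Δx → 3Δx:
Δp'_min = ℏ/(2 × 3Δx) = (1/3) × ℏ/(2Δx) = (1/3) × Δp_min
Δp'_min = 1/3 × 1.355e-26 kg·m/s = 4.518e-27 kg·m/s

Since Δp_min ∝ 1/Δx, when Δx is increased to 3 times its original value, Δp_min decreases to 1/3 of its original value.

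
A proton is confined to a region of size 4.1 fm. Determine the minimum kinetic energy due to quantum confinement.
308.593 keV

Using the uncertainty principle:

1. Position uncertainty: Δx ≈ 4.100e-15 m
2. Minimum momentum uncertainty: Δp = ℏ/(2Δx) = 1.286e-20 kg·m/s
3. Minimum kinetic energy:
   KE = (Δp)²/(2m) = (1.286e-20)²/(2 × 1.673e-27 kg)
   KE = 4.944e-14 J = 308.593 keV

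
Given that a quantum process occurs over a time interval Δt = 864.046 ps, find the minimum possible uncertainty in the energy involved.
380.889 neV

Using the energy-time uncertainty principle:
ΔEΔt ≥ ℏ/2

The minimum uncertainty in energy is:
ΔE_min = ℏ/(2Δt)
ΔE_min = (1.055e-34 J·s) / (2 × 8.640e-10 s)
ΔE_min = 6.103e-26 J = 380.889 neV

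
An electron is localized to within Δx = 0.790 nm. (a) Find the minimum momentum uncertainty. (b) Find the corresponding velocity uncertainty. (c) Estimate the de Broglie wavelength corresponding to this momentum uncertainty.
(a) Δp_min = 6.675 × 10^-26 kg·m/s
(b) Δv_min = 73.271 km/s
(c) λ_dB = 9.927 nm

Step-by-step:

(a) From the uncertainty principle:
Δp_min = ℏ/(2Δx) = (1.055e-34 J·s)/(2 × 7.900e-10 m) = 6.675e-26 kg·m/s

(b) The velocity uncertainty:
Δv = Δp/m = (6.675e-26 kg·m/s)/(9.109e-31 kg) = 7.327e+04 m/s = 73.271 km/s

(c) The de Broglie wavelength for this momentum:
λ = h/p = (6.626e-34 J·s)/(6.675e-26 kg·m/s) = 9.927e-09 m = 9.927 nm

Note: The de Broglie wavelength is comparable to the localization size, as expected from wave-particle duality.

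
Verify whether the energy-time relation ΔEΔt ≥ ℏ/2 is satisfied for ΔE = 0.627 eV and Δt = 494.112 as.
No, it violates the uncertainty relation.

Calculate the product ΔEΔt:
ΔE = 0.627 eV = 1.005e-19 J
ΔEΔt = (1.005e-19 J) × (4.941e-16 s)
ΔEΔt = 4.964e-35 J·s

Compare to the minimum allowed value ℏ/2:
ℏ/2 = 5.273e-35 J·s

Since ΔEΔt = 4.964e-35 J·s < 5.273e-35 J·s = ℏ/2,
this violates the uncertainty relation.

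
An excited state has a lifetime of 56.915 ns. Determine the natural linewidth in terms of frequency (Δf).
1.398 MHz

Using the energy-time uncertainty principle and E = hf:
ΔEΔt ≥ ℏ/2
hΔf·Δt ≥ ℏ/2

The minimum frequency uncertainty is:
Δf = ℏ/(2hτ) = 1/(4πτ)
Δf = 1/(4π × 5.691e-08 s)
Δf = 1.398e+06 Hz = 1.398 MHz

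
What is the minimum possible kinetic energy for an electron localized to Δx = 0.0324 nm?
9.073 eV

Localizing a particle requires giving it sufficient momentum uncertainty:

1. From uncertainty principle: Δp ≥ ℏ/(2Δx)
   Δp_min = (1.055e-34 J·s) / (2 × 3.240e-11 m)
   Δp_min = 1.627e-24 kg·m/s

2. This momentum uncertainty corresponds to kinetic energy:
   KE ≈ (Δp)²/(2m) = (1.627e-24)²/(2 × 9.109e-31 kg)
   KE = 1.454e-18 J = 9.073 eV

Tighter localization requires more energy.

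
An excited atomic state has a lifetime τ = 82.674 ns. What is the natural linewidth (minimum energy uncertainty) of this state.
3.981 neV

Using the energy-time uncertainty principle:
ΔEΔt ≥ ℏ/2

The lifetime τ represents the time uncertainty Δt.
The natural linewidth (minimum energy uncertainty) is:

ΔE = ℏ/(2τ)
ΔE = (1.055e-34 J·s) / (2 × 8.267e-08 s)
ΔE = 6.378e-28 J = 3.981 neV

This natural linewidth limits the precision of spectroscopic measurements.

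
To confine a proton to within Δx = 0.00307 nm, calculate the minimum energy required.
550.399 meV

Localizing a particle requires giving it sufficient momentum uncertainty:

1. From uncertainty principle: Δp ≥ ℏ/(2Δx)
   Δp_min = (1.055e-34 J·s) / (2 × 3.070e-12 m)
   Δp_min = 1.718e-23 kg·m/s

2. This momentum uncertainty corresponds to kinetic energy:
   KE ≈ (Δp)²/(2m) = (1.718e-23)²/(2 × 1.673e-27 kg)
   KE = 8.818e-20 J = 550.399 meV

Tighter localization requires more energy.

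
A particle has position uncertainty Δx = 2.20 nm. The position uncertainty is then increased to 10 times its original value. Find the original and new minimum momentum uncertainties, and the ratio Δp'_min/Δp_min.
Original Δp_min = 2.397 × 10^-26 kg·m/s; new Δp'_min = 2.397 × 10^-27 kg·m/s; ratio Δp'_min/Δp_min = 1/10.

From the uncertainty principle ΔxΔp ≥ ℏ/2, the minimum momentum uncertainty is Δp_min = ℏ/(2Δx).

Original (Δx = 2.20 nm = 2.200e-09 m):
Δp_min = (1.055e-34 J·s)/(2 × 2.200e-09 m) = 2.397e-26 kg·m/s

When Δx → 10Δx:
Δp'_min = ℏ/(2 × 10Δx) = (1/10) × ℏ/(2Δx) = (1/10) × Δp_min
Δp'_min = 1/10 × 2.397e-26 kg·m/s = 2.397e-27 kg·m/s

Since Δp_min ∝ 1/Δx, when Δx is increased to 10 times its original value, Δp_min decreases to 1/10 of its original value.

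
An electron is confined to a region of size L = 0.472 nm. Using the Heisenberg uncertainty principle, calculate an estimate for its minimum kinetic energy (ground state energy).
42.754 meV

Using the uncertainty principle to estimate ground state energy:

1. The position uncertainty is approximately the confinement size:
   Δx ≈ L = 4.720e-10 m

2. From ΔxΔp ≥ ℏ/2, the minimum momentum uncertainty is:
   Δp ≈ ℏ/(2L) = 1.117e-25 kg·m/s

3. The kinetic energy is approximately:
   KE ≈ (Δp)²/(2m) = (1.117e-25)²/(2 × 9.109e-31 kg)
   KE ≈ 6.850e-21 J = 42.754 meV

This is an order-of-magnitude estimate of the ground state energy.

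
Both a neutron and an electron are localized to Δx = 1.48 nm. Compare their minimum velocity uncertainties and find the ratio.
The electron has the larger minimum velocity uncertainty, by a ratio of 1838.7.

For both particles, Δp_min = ℏ/(2Δx) = 3.563e-26 kg·m/s (same for both).

The velocity uncertainty is Δv = Δp/m:
- neutron: Δv = 3.563e-26 / 1.675e-27 = 2.127e+01 m/s = 21.271 m/s
- electron: Δv = 3.563e-26 / 9.109e-31 = 3.911e+04 m/s = 39.111 km/s

Ratio: 3.911e+04 / 2.127e+01 = 1838.7

The lighter particle has larger velocity uncertainty because Δv ∝ 1/m.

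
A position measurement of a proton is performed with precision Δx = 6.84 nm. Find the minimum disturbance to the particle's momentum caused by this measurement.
7.709 × 10^-27 kg·m/s

The uncertainty principle implies that measuring position disturbs momentum:
ΔxΔp ≥ ℏ/2

When we measure position with precision Δx, we necessarily introduce a momentum uncertainty:
Δp ≥ ℏ/(2Δx)
Δp_min = (1.055e-34 J·s) / (2 × 6.840e-09 m)
Δp_min = 7.709e-27 kg·m/s

The more precisely we measure position, the greater the momentum disturbance.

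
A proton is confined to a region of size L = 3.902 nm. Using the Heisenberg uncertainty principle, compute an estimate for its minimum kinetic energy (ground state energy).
340.706 neV

Using the uncertainty principle to estimate ground state energy:

1. The position uncertainty is approximately the confinement size:
   Δx ≈ L = 3.902e-09 m

2. From ΔxΔp ≥ ℏ/2, the minimum momentum uncertainty is:
   Δp ≈ ℏ/(2L) = 1.351e-26 kg·m/s

3. The kinetic energy is approximately:
   KE ≈ (Δp)²/(2m) = (1.351e-26)²/(2 × 1.673e-27 kg)
   KE ≈ 5.459e-26 J = 340.706 neV

This is an order-of-magnitude estimate of the ground state energy.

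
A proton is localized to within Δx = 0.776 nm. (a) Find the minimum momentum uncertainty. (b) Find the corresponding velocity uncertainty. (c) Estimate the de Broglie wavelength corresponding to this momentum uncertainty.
(a) Δp_min = 6.795 × 10^-26 kg·m/s
(b) Δv_min = 40.624 m/s
(c) λ_dB = 9.752 nm

Step-by-step:

(a) From the uncertainty principle:
Δp_min = ℏ/(2Δx) = (1.055e-34 J·s)/(2 × 7.760e-10 m) = 6.795e-26 kg·m/s

(b) The velocity uncertainty:
Δv = Δp/m = (6.795e-26 kg·m/s)/(1.673e-27 kg) = 4.062e+01 m/s = 40.624 m/s

(c) The de Broglie wavelength for this momentum:
λ = h/p = (6.626e-34 J·s)/(6.795e-26 kg·m/s) = 9.752e-09 m = 9.752 nm

Note: The de Broglie wavelength is comparable to the localization size, as expected from wave-particle duality.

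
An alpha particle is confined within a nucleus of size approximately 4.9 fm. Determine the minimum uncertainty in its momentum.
1.076 × 10^-20 kg·m/s

Using the Heisenberg uncertainty principle:
ΔxΔp ≥ ℏ/2

With Δx ≈ L = 4.900e-15 m (the confinement size):
Δp_min = ℏ/(2Δx)
Δp_min = (1.055e-34 J·s) / (2 × 4.900e-15 m)
Δp_min = 1.076e-20 kg·m/s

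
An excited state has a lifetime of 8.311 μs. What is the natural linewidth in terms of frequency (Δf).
9.575 kHz

Using the energy-time uncertainty principle and E = hf:
ΔEΔt ≥ ℏ/2
hΔf·Δt ≥ ℏ/2

The minimum frequency uncertainty is:
Δf = ℏ/(2hτ) = 1/(4πτ)
Δf = 1/(4π × 8.311e-06 s)
Δf = 9.575e+03 Hz = 9.575 kHz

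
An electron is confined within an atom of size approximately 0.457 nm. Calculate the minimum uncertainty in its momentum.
1.154 × 10^-25 kg·m/s

Using the Heisenberg uncertainty principle:
ΔxΔp ≥ ℏ/2

With Δx ≈ L = 4.570e-10 m (the confinement size):
Δp_min = ℏ/(2Δx)
Δp_min = (1.055e-34 J·s) / (2 × 4.570e-10 m)
Δp_min = 1.154e-25 kg·m/s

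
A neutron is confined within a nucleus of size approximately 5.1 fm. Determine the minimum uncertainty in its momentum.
1.034 × 10^-20 kg·m/s

Using the Heisenberg uncertainty principle:
ΔxΔp ≥ ℏ/2

With Δx ≈ L = 5.100e-15 m (the confinement size):
Δp_min = ℏ/(2Δx)
Δp_min = (1.055e-34 J·s) / (2 × 5.100e-15 m)
Δp_min = 1.034e-20 kg·m/s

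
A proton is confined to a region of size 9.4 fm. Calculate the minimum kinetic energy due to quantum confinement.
58.708 keV

Using the uncertainty principle:

1. Position uncertainty: Δx ≈ 9.400e-15 m
2. Minimum momentum uncertainty: Δp = ℏ/(2Δx) = 5.609e-21 kg·m/s
3. Minimum kinetic energy:
   KE = (Δp)²/(2m) = (5.609e-21)²/(2 × 1.673e-27 kg)
   KE = 9.406e-15 J = 58.708 keV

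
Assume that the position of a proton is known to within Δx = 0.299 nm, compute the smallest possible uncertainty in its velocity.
105.433 m/s

Using the Heisenberg uncertainty principle and Δp = mΔv:
ΔxΔp ≥ ℏ/2
Δx(mΔv) ≥ ℏ/2

The minimum uncertainty in velocity is:
Δv_min = ℏ/(2mΔx)
Δv_min = (1.055e-34 J·s) / (2 × 1.673e-27 kg × 2.990e-10 m)
Δv_min = 1.054e+02 m/s = 105.433 m/s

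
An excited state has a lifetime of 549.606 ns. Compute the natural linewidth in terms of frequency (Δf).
144.790 kHz

Using the energy-time uncertainty principle and E = hf:
ΔEΔt ≥ ℏ/2
hΔf·Δt ≥ ℏ/2

The minimum frequency uncertainty is:
Δf = ℏ/(2hτ) = 1/(4πτ)
Δf = 1/(4π × 5.496e-07 s)
Δf = 1.448e+05 Hz = 144.790 kHz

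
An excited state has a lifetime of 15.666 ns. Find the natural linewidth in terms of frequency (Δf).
5.080 MHz

Using the energy-time uncertainty principle and E = hf:
ΔEΔt ≥ ℏ/2
hΔf·Δt ≥ ℏ/2

The minimum frequency uncertainty is:
Δf = ℏ/(2hτ) = 1/(4πτ)
Δf = 1/(4π × 1.567e-08 s)
Δf = 5.080e+06 Hz = 5.080 MHz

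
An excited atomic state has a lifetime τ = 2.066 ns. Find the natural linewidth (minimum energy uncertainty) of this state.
159.296 neV

Using the energy-time uncertainty principle:
ΔEΔt ≥ ℏ/2

The lifetime τ represents the time uncertainty Δt.
The natural linewidth (minimum energy uncertainty) is:

ΔE = ℏ/(2τ)
ΔE = (1.055e-34 J·s) / (2 × 2.066e-09 s)
ΔE = 2.552e-26 J = 159.296 neV

This natural linewidth limits the precision of spectroscopic measurements.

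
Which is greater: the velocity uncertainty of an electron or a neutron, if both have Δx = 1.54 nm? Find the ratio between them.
The electron has the larger minimum velocity uncertainty, by a ratio of 1838.7.

For both particles, Δp_min = ℏ/(2Δx) = 3.424e-26 kg·m/s (same for both).

The velocity uncertainty is Δv = Δp/m:
- electron: Δv = 3.424e-26 / 9.109e-31 = 3.759e+04 m/s = 37.587 km/s
- neutron: Δv = 3.424e-26 / 1.675e-27 = 2.044e+01 m/s = 20.442 m/s

Ratio: 3.759e+04 / 2.044e+01 = 1838.7

The lighter particle has larger velocity uncertainty because Δv ∝ 1/m.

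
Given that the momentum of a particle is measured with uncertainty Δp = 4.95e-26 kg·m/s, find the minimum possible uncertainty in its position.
1.065 nm

Using the Heisenberg uncertainty principle:
ΔxΔp ≥ ℏ/2

The minimum uncertainty in position is:
Δx_min = ℏ/(2Δp)
Δx_min = (1.055e-34 J·s) / (2 × 4.950e-26 kg·m/s)
Δx_min = 1.065e-09 m = 1.065 nm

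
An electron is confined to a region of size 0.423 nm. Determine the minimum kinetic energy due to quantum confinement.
53.233 meV

Using the uncertainty principle:

1. Position uncertainty: Δx ≈ 4.230e-10 m
2. Minimum momentum uncertainty: Δp = ℏ/(2Δx) = 1.247e-25 kg·m/s
3. Minimum kinetic energy:
   KE = (Δp)²/(2m) = (1.247e-25)²/(2 × 9.109e-31 kg)
   KE = 8.529e-21 J = 53.233 meV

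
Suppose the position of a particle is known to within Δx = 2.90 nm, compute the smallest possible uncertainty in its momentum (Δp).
1.818 × 10^-26 kg·m/s

Using the Heisenberg uncertainty principle:
ΔxΔp ≥ ℏ/2

The minimum uncertainty in momentum is:
Δp_min = ℏ/(2Δx)
Δp_min = (1.055e-34 J·s) / (2 × 2.900e-09 m)
Δp_min = 1.818e-26 kg·m/s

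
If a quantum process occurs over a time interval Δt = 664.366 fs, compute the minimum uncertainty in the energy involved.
495.368 μeV

Using the energy-time uncertainty principle:
ΔEΔt ≥ ℏ/2

The minimum uncertainty in energy is:
ΔE_min = ℏ/(2Δt)
ΔE_min = (1.055e-34 J·s) / (2 × 6.644e-13 s)
ΔE_min = 7.937e-23 J = 495.368 μeV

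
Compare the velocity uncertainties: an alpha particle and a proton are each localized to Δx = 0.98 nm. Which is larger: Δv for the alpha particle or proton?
The proton has the larger minimum velocity uncertainty, by a ratio of 4.0.

For both particles, Δp_min = ℏ/(2Δx) = 5.380e-26 kg·m/s (same for both).

The velocity uncertainty is Δv = Δp/m:
- alpha particle: Δv = 5.380e-26 / 6.645e-27 = 8.097e+00 m/s = 8.097 m/s
- proton: Δv = 5.380e-26 / 1.673e-27 = 3.217e+01 m/s = 32.168 m/s

Ratio: 3.217e+01 / 8.097e+00 = 4.0

The lighter particle has larger velocity uncertainty because Δv ∝ 1/m.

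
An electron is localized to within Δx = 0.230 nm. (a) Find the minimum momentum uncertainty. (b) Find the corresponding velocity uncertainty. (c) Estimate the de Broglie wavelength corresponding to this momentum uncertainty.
(a) Δp_min = 2.293 × 10^-25 kg·m/s
(b) Δv_min = 251.669 km/s
(c) λ_dB = 2.890 nm

Step-by-step:

(a) From the uncertainty principle:
Δp_min = ℏ/(2Δx) = (1.055e-34 J·s)/(2 × 2.300e-10 m) = 2.293e-25 kg·m/s

(b) The velocity uncertainty:
Δv = Δp/m = (2.293e-25 kg·m/s)/(9.109e-31 kg) = 2.517e+05 m/s = 251.669 km/s

(c) The de Broglie wavelength for this momentum:
λ = h/p = (6.626e-34 J·s)/(2.293e-25 kg·m/s) = 2.890e-09 m = 2.890 nm

Note: The de Broglie wavelength is comparable to the localization size, as expected from wave-particle duality.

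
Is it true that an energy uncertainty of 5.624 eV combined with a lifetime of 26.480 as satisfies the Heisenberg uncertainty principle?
No, it violates the uncertainty relation.

Calculate the product ΔEΔt:
ΔE = 5.624 eV = 9.011e-19 J
ΔEΔt = (9.011e-19 J) × (2.648e-17 s)
ΔEΔt = 2.386e-35 J·s

Compare to the minimum allowed value ℏ/2:
ℏ/2 = 5.273e-35 J·s

Since ΔEΔt = 2.386e-35 J·s < 5.273e-35 J·s = ℏ/2,
this violates the uncertainty relation.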